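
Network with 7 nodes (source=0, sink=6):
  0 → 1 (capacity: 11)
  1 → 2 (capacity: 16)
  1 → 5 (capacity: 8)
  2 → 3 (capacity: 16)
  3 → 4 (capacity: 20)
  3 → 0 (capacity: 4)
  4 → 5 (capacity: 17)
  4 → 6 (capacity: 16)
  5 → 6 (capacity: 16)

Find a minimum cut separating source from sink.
Min cut value = 11, edges: (0,1)

Min cut value: 11
Partition: S = [0], T = [1, 2, 3, 4, 5, 6]
Cut edges: (0,1)

By max-flow min-cut theorem, max flow = min cut = 11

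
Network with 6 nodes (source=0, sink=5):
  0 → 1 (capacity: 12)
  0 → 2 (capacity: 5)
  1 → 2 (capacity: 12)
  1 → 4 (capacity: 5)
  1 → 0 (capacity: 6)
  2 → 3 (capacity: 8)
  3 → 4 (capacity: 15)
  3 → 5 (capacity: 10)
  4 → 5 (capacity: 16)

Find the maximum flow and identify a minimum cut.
Max flow = 13, Min cut edges: (1,4), (2,3)

Maximum flow: 13
Minimum cut: (1,4), (2,3)
Partition: S = [0, 1, 2], T = [3, 4, 5]

Max-flow min-cut theorem verified: both equal 13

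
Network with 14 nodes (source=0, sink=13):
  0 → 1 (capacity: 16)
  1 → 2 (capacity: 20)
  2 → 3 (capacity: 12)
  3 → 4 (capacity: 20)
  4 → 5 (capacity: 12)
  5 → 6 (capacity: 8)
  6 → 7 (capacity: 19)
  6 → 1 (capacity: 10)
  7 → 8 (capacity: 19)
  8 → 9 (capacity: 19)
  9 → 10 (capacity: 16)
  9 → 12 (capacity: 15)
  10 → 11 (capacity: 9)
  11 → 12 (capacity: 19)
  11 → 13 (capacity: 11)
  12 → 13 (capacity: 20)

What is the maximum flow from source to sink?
Maximum flow = 8

Max flow: 8

Flow assignment:
  0 → 1: 8/16
  1 → 2: 8/20
  2 → 3: 8/12
  3 → 4: 8/20
  4 → 5: 8/12
  5 → 6: 8/8
  6 → 7: 8/19
  7 → 8: 8/19
  8 → 9: 8/19
  9 → 12: 8/15
  12 → 13: 8/20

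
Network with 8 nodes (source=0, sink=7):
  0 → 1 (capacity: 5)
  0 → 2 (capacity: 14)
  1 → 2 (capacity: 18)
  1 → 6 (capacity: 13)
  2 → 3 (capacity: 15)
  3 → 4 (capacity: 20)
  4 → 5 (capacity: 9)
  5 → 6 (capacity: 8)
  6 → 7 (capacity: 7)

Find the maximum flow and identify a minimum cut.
Max flow = 7, Min cut edges: (6,7)

Maximum flow: 7
Minimum cut: (6,7)
Partition: S = [0, 1, 2, 3, 4, 5, 6], T = [7]

Max-flow min-cut theorem verified: both equal 7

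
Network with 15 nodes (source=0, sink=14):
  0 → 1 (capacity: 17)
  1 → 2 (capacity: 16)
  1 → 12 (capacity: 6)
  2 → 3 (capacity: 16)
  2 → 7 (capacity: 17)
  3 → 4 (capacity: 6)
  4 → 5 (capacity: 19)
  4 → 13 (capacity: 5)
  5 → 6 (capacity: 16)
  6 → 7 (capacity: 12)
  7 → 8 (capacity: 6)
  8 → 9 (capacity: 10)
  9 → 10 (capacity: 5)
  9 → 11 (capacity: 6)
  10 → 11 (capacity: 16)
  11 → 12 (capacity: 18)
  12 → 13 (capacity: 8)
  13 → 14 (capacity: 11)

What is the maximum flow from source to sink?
Maximum flow = 11

Max flow: 11

Flow assignment:
  0 → 1: 11/17
  1 → 2: 10/16
  1 → 12: 1/6
  2 → 3: 5/16
  2 → 7: 5/17
  3 → 4: 5/6
  4 → 13: 5/5
  7 → 8: 5/6
  8 → 9: 5/10
  9 → 11: 5/6
  11 → 12: 5/18
  12 → 13: 6/8
  13 → 14: 11/11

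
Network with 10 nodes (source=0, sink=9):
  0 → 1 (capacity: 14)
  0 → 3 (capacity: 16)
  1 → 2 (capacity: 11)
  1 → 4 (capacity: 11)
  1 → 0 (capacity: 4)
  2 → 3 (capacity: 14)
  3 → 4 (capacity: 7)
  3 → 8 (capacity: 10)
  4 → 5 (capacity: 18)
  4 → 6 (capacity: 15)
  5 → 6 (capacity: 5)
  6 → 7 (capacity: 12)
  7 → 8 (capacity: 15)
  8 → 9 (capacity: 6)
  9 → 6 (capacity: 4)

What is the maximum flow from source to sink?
Maximum flow = 6

Max flow: 6

Flow assignment:
  0 → 1: 3/14
  0 → 3: 3/16
  1 → 2: 3/11
  2 → 3: 3/14
  3 → 4: 6/7
  4 → 6: 6/15
  6 → 7: 6/12
  7 → 8: 6/15
  8 → 9: 6/6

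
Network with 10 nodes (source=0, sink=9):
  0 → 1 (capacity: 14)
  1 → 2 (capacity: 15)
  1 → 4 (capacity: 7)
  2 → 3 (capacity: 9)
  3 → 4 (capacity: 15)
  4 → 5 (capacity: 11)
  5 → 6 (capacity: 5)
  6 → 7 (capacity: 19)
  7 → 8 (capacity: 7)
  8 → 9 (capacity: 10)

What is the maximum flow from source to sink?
Maximum flow = 5

Max flow: 5

Flow assignment:
  0 → 1: 5/14
  1 → 2: 5/15
  2 → 3: 5/9
  3 → 4: 5/15
  4 → 5: 5/11
  5 → 6: 5/5
  6 → 7: 5/19
  7 → 8: 5/7
  8 → 9: 5/10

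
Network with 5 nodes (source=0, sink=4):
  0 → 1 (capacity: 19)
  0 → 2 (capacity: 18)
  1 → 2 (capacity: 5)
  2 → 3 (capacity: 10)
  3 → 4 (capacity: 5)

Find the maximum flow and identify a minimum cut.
Max flow = 5, Min cut edges: (3,4)

Maximum flow: 5
Minimum cut: (3,4)
Partition: S = [0, 1, 2, 3], T = [4]

Max-flow min-cut theorem verified: both equal 5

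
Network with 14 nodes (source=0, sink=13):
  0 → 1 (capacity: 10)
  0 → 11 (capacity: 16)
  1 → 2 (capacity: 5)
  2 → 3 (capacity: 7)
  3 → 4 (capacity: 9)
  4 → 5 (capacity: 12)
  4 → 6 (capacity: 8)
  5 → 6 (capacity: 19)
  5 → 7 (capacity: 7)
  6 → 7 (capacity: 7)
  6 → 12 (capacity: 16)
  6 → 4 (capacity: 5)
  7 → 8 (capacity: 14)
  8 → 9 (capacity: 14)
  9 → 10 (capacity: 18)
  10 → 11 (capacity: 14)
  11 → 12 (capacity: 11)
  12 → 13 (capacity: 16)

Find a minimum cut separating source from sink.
Min cut value = 16, edges: (12,13)

Min cut value: 16
Partition: S = [0, 1, 2, 3, 4, 5, 6, 7, 8, 9, 10, 11, 12], T = [13]
Cut edges: (12,13)

By max-flow min-cut theorem, max flow = min cut = 16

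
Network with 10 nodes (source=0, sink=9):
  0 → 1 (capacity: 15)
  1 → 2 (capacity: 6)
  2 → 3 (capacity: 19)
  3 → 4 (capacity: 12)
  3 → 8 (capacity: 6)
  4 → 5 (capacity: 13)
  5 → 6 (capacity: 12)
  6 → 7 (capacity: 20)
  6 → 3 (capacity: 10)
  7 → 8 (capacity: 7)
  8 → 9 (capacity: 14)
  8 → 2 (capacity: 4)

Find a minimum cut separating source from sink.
Min cut value = 6, edges: (1,2)

Min cut value: 6
Partition: S = [0, 1], T = [2, 3, 4, 5, 6, 7, 8, 9]
Cut edges: (1,2)

By max-flow min-cut theorem, max flow = min cut = 6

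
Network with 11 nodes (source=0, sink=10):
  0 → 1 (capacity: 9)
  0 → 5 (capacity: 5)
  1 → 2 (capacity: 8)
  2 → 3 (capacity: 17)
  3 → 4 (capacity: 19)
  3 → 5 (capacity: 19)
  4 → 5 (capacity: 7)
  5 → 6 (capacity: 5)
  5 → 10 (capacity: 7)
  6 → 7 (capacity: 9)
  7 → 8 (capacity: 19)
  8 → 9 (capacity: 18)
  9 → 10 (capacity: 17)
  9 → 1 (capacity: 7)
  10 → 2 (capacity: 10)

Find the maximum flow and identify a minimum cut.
Max flow = 12, Min cut edges: (5,6), (5,10)

Maximum flow: 12
Minimum cut: (5,6), (5,10)
Partition: S = [0, 1, 2, 3, 4, 5], T = [6, 7, 8, 9, 10]

Max-flow min-cut theorem verified: both equal 12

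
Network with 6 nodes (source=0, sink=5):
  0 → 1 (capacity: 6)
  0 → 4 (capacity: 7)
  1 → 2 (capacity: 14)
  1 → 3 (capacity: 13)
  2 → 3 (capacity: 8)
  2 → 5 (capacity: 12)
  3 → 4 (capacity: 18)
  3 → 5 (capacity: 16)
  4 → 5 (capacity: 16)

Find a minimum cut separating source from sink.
Min cut value = 13, edges: (0,1), (0,4)

Min cut value: 13
Partition: S = [0], T = [1, 2, 3, 4, 5]
Cut edges: (0,1), (0,4)

By max-flow min-cut theorem, max flow = min cut = 13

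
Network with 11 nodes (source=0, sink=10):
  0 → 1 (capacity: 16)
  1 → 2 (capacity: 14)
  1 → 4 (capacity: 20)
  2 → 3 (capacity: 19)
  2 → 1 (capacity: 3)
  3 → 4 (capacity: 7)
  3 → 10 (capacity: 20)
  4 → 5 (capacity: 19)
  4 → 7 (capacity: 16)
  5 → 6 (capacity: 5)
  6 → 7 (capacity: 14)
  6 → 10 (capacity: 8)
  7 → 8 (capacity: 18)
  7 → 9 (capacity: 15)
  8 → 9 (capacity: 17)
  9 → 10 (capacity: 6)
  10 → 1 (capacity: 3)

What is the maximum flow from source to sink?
Maximum flow = 16

Max flow: 16

Flow assignment:
  0 → 1: 16/16
  1 → 2: 14/14
  1 → 4: 2/20
  2 → 3: 14/19
  3 → 10: 14/20
  4 → 5: 2/19
  5 → 6: 2/5
  6 → 10: 2/8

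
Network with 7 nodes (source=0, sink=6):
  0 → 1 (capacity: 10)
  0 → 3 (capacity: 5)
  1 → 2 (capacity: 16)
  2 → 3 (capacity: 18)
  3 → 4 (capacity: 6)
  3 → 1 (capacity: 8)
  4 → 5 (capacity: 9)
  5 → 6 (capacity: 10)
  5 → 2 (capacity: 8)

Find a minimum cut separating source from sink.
Min cut value = 6, edges: (3,4)

Min cut value: 6
Partition: S = [0, 1, 2, 3], T = [4, 5, 6]
Cut edges: (3,4)

By max-flow min-cut theorem, max flow = min cut = 6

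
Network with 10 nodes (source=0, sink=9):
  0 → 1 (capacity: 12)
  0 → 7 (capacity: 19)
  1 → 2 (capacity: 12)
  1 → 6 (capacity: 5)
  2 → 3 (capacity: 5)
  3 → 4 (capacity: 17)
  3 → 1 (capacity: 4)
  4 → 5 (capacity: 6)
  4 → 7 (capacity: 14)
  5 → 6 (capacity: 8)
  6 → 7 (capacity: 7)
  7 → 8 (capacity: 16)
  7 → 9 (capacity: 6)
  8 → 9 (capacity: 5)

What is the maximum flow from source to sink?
Maximum flow = 11

Max flow: 11

Flow assignment:
  0 → 1: 7/12
  0 → 7: 4/19
  1 → 2: 5/12
  1 → 6: 2/5
  2 → 3: 5/5
  3 → 4: 5/17
  4 → 5: 5/6
  5 → 6: 5/8
  6 → 7: 7/7
  7 → 8: 5/16
  7 → 9: 6/6
  8 → 9: 5/5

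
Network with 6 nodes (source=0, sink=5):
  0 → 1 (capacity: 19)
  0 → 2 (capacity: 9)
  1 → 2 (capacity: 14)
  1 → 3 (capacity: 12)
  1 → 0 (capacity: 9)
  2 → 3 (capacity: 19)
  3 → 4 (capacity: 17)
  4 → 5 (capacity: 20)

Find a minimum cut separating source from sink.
Min cut value = 17, edges: (3,4)

Min cut value: 17
Partition: S = [0, 1, 2, 3], T = [4, 5]
Cut edges: (3,4)

By max-flow min-cut theorem, max flow = min cut = 17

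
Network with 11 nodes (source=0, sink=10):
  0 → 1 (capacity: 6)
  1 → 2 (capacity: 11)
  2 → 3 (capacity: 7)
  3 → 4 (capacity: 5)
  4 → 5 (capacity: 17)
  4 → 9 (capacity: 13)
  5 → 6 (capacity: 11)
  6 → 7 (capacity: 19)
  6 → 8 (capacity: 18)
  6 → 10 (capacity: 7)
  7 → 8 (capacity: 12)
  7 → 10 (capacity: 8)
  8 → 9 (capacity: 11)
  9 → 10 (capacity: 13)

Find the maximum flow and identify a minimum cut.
Max flow = 5, Min cut edges: (3,4)

Maximum flow: 5
Minimum cut: (3,4)
Partition: S = [0, 1, 2, 3], T = [4, 5, 6, 7, 8, 9, 10]

Max-flow min-cut theorem verified: both equal 5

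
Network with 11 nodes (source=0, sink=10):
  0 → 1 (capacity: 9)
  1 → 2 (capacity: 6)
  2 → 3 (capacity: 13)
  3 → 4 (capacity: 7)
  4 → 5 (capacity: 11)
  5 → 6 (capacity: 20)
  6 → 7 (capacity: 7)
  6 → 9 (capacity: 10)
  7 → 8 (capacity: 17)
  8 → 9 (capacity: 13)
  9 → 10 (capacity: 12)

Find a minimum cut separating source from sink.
Min cut value = 6, edges: (1,2)

Min cut value: 6
Partition: S = [0, 1], T = [2, 3, 4, 5, 6, 7, 8, 9, 10]
Cut edges: (1,2)

By max-flow min-cut theorem, max flow = min cut = 6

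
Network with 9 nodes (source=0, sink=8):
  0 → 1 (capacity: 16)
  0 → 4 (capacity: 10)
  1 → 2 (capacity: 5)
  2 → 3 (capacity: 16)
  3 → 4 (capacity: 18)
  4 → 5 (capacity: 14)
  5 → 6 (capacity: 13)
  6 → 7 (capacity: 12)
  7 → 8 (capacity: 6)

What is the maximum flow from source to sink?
Maximum flow = 6

Max flow: 6

Flow assignment:
  0 → 1: 5/16
  0 → 4: 1/10
  1 → 2: 5/5
  2 → 3: 5/16
  3 → 4: 5/18
  4 → 5: 6/14
  5 → 6: 6/13
  6 → 7: 6/12
  7 → 8: 6/6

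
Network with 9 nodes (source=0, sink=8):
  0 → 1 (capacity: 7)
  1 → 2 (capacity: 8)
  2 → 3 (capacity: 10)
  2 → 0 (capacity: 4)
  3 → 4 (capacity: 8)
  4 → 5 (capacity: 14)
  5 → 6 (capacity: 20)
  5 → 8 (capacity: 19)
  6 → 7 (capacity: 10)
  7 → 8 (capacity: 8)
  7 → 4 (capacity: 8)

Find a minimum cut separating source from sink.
Min cut value = 7, edges: (0,1)

Min cut value: 7
Partition: S = [0], T = [1, 2, 3, 4, 5, 6, 7, 8]
Cut edges: (0,1)

By max-flow min-cut theorem, max flow = min cut = 7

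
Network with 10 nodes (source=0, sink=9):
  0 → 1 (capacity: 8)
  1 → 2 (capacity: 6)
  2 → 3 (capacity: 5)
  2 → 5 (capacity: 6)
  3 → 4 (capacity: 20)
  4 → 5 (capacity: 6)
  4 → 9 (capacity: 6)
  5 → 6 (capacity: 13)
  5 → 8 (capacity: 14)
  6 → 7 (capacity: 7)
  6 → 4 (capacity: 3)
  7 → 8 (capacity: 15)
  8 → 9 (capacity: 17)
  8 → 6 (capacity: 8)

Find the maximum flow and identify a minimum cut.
Max flow = 6, Min cut edges: (1,2)

Maximum flow: 6
Minimum cut: (1,2)
Partition: S = [0, 1], T = [2, 3, 4, 5, 6, 7, 8, 9]

Max-flow min-cut theorem verified: both equal 6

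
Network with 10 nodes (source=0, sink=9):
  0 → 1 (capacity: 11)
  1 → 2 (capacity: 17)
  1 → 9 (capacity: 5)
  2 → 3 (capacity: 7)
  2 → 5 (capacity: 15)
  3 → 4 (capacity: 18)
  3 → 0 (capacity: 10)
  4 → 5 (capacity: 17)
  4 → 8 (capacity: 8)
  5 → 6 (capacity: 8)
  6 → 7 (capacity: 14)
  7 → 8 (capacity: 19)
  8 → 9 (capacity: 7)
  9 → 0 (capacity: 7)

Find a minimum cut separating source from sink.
Min cut value = 11, edges: (0,1)

Min cut value: 11
Partition: S = [0], T = [1, 2, 3, 4, 5, 6, 7, 8, 9]
Cut edges: (0,1)

By max-flow min-cut theorem, max flow = min cut = 11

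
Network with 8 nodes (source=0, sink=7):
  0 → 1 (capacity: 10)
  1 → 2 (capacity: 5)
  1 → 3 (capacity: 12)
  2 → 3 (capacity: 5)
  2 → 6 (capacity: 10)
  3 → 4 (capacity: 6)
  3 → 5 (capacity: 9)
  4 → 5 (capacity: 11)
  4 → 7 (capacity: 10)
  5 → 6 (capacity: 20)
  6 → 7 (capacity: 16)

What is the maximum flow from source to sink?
Maximum flow = 10

Max flow: 10

Flow assignment:
  0 → 1: 10/10
  1 → 2: 5/5
  1 → 3: 5/12
  2 → 6: 5/10
  3 → 4: 5/6
  4 → 7: 5/10
  6 → 7: 5/16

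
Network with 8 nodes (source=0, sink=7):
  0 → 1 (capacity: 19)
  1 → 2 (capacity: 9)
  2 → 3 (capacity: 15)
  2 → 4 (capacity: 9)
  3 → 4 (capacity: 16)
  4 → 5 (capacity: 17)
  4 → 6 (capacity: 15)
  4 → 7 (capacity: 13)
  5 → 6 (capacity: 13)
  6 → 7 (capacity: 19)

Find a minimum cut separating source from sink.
Min cut value = 9, edges: (1,2)

Min cut value: 9
Partition: S = [0, 1], T = [2, 3, 4, 5, 6, 7]
Cut edges: (1,2)

By max-flow min-cut theorem, max flow = min cut = 9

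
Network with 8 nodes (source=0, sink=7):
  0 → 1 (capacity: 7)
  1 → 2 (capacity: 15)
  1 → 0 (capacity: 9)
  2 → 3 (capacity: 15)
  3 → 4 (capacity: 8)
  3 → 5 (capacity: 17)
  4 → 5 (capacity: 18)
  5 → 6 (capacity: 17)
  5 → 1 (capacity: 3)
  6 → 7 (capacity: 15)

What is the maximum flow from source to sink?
Maximum flow = 7

Max flow: 7

Flow assignment:
  0 → 1: 7/7
  1 → 2: 7/15
  2 → 3: 7/15
  3 → 5: 7/17
  5 → 6: 7/17
  6 → 7: 7/15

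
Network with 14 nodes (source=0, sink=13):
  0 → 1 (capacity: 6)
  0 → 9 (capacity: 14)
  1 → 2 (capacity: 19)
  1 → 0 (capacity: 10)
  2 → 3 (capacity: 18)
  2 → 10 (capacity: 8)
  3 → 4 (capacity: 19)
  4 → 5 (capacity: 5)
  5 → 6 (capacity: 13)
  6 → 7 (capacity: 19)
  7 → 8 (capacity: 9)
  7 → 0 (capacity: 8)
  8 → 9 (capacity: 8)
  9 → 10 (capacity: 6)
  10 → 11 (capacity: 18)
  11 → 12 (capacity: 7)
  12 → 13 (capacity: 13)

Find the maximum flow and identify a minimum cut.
Max flow = 7, Min cut edges: (11,12)

Maximum flow: 7
Minimum cut: (11,12)
Partition: S = [0, 1, 2, 3, 4, 5, 6, 7, 8, 9, 10, 11], T = [12, 13]

Max-flow min-cut theorem verified: both equal 7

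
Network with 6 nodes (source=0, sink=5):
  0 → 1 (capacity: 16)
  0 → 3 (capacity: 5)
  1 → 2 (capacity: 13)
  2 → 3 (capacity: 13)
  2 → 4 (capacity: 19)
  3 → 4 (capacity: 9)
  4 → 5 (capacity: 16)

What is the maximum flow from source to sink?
Maximum flow = 16

Max flow: 16

Flow assignment:
  0 → 1: 11/16
  0 → 3: 5/5
  1 → 2: 11/13
  2 → 4: 11/19
  3 → 4: 5/9
  4 → 5: 16/16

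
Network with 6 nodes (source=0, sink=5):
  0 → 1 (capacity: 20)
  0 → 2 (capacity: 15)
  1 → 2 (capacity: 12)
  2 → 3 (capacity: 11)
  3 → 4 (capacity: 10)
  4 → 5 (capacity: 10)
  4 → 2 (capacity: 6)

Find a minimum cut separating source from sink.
Min cut value = 10, edges: (4,5)

Min cut value: 10
Partition: S = [0, 1, 2, 3, 4], T = [5]
Cut edges: (4,5)

By max-flow min-cut theorem, max flow = min cut = 10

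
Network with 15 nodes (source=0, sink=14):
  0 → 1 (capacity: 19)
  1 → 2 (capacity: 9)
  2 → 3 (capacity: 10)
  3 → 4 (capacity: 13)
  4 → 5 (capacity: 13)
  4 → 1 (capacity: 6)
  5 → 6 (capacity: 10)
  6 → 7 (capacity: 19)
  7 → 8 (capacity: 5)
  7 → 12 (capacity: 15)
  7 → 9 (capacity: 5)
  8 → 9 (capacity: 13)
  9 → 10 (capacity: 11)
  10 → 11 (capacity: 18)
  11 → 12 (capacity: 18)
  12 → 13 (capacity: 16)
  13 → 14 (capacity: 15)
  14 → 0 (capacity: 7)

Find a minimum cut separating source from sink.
Min cut value = 9, edges: (1,2)

Min cut value: 9
Partition: S = [0, 1], T = [2, 3, 4, 5, 6, 7, 8, 9, 10, 11, 12, 13, 14]
Cut edges: (1,2)

By max-flow min-cut theorem, max flow = min cut = 9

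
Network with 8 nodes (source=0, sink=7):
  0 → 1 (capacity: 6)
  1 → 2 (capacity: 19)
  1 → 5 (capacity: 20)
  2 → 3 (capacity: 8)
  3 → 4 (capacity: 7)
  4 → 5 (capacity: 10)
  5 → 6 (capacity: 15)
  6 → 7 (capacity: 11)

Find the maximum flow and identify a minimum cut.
Max flow = 6, Min cut edges: (0,1)

Maximum flow: 6
Minimum cut: (0,1)
Partition: S = [0], T = [1, 2, 3, 4, 5, 6, 7]

Max-flow min-cut theorem verified: both equal 6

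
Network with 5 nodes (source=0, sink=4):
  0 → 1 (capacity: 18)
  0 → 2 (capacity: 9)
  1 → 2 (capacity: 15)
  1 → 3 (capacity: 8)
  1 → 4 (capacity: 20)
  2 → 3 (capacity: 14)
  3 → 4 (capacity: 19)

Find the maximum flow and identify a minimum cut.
Max flow = 27, Min cut edges: (0,1), (0,2)

Maximum flow: 27
Minimum cut: (0,1), (0,2)
Partition: S = [0], T = [1, 2, 3, 4]

Max-flow min-cut theorem verified: both equal 27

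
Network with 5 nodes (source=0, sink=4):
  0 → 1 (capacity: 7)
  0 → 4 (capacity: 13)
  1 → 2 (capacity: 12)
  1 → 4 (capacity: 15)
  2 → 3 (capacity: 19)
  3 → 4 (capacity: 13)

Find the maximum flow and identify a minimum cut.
Max flow = 20, Min cut edges: (0,1), (0,4)

Maximum flow: 20
Minimum cut: (0,1), (0,4)
Partition: S = [0], T = [1, 2, 3, 4]

Max-flow min-cut theorem verified: both equal 20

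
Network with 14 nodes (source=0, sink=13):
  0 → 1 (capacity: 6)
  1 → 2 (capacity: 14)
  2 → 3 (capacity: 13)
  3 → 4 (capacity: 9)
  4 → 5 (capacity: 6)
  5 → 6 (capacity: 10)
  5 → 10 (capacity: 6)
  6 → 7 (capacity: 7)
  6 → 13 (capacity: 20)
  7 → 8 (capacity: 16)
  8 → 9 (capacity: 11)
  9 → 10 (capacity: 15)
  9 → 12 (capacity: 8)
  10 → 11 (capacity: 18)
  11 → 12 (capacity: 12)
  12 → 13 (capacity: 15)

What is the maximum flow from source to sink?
Maximum flow = 6

Max flow: 6

Flow assignment:
  0 → 1: 6/6
  1 → 2: 6/14
  2 → 3: 6/13
  3 → 4: 6/9
  4 → 5: 6/6
  5 → 6: 6/10
  6 → 13: 6/20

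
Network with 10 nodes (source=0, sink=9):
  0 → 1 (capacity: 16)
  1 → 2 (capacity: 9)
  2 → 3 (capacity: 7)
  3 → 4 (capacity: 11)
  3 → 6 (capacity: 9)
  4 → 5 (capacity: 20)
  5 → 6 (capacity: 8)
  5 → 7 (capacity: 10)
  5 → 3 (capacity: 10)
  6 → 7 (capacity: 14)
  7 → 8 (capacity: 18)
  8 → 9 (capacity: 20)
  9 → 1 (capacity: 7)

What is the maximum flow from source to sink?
Maximum flow = 7

Max flow: 7

Flow assignment:
  0 → 1: 7/16
  1 → 2: 7/9
  2 → 3: 7/7
  3 → 6: 7/9
  6 → 7: 7/14
  7 → 8: 7/18
  8 → 9: 7/20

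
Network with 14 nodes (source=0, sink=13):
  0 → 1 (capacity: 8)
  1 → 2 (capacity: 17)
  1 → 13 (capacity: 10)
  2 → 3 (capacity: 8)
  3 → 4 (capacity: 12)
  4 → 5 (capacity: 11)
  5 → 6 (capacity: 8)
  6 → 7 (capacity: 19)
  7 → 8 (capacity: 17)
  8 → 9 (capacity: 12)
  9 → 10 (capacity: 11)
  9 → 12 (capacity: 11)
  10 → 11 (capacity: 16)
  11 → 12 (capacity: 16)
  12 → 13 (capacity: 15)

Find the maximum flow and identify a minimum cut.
Max flow = 8, Min cut edges: (0,1)

Maximum flow: 8
Minimum cut: (0,1)
Partition: S = [0], T = [1, 2, 3, 4, 5, 6, 7, 8, 9, 10, 11, 12, 13]

Max-flow min-cut theorem verified: both equal 8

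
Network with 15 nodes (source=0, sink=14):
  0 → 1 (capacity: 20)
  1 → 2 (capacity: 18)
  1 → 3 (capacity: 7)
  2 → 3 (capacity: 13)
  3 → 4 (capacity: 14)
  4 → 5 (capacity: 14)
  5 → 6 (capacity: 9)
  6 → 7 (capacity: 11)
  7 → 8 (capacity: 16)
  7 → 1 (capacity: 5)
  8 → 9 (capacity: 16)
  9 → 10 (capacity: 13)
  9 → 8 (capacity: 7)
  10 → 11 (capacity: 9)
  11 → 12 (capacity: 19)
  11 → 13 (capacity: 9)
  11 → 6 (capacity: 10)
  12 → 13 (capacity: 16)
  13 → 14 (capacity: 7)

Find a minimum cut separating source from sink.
Min cut value = 7, edges: (13,14)

Min cut value: 7
Partition: S = [0, 1, 2, 3, 4, 5, 6, 7, 8, 9, 10, 11, 12, 13], T = [14]
Cut edges: (13,14)

By max-flow min-cut theorem, max flow = min cut = 7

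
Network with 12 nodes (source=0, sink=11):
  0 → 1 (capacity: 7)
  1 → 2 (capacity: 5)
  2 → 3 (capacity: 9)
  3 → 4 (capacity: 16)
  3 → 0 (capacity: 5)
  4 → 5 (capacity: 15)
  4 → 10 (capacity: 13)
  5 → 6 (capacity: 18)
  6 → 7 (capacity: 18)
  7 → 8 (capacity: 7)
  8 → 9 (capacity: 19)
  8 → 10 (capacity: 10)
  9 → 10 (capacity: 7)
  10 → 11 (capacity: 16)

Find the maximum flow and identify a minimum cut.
Max flow = 5, Min cut edges: (1,2)

Maximum flow: 5
Minimum cut: (1,2)
Partition: S = [0, 1], T = [2, 3, 4, 5, 6, 7, 8, 9, 10, 11]

Max-flow min-cut theorem verified: both equal 5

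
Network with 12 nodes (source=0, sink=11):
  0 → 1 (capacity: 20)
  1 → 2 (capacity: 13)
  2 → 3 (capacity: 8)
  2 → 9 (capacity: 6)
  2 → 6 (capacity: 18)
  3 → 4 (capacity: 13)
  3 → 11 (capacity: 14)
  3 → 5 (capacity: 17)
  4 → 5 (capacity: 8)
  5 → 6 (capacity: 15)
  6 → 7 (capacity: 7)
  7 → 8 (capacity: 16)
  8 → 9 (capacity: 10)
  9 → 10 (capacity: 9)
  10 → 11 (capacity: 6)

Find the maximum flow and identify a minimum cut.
Max flow = 13, Min cut edges: (1,2)

Maximum flow: 13
Minimum cut: (1,2)
Partition: S = [0, 1], T = [2, 3, 4, 5, 6, 7, 8, 9, 10, 11]

Max-flow min-cut theorem verified: both equal 13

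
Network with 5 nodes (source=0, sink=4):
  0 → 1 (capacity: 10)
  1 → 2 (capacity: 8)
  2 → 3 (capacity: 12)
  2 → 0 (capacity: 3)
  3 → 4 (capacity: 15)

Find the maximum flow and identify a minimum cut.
Max flow = 8, Min cut edges: (1,2)

Maximum flow: 8
Minimum cut: (1,2)
Partition: S = [0, 1], T = [2, 3, 4]

Max-flow min-cut theorem verified: both equal 8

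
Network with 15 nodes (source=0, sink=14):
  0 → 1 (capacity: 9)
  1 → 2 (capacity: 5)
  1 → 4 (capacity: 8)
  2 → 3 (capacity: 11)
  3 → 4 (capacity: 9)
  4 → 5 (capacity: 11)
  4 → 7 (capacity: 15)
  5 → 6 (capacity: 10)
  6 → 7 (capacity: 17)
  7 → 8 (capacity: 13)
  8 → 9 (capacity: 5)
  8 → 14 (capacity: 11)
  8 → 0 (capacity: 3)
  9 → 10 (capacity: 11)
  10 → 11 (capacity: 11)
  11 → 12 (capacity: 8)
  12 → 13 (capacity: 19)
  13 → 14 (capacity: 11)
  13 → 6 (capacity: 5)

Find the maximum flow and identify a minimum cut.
Max flow = 9, Min cut edges: (0,1)

Maximum flow: 9
Minimum cut: (0,1)
Partition: S = [0], T = [1, 2, 3, 4, 5, 6, 7, 8, 9, 10, 11, 12, 13, 14]

Max-flow min-cut theorem verified: both equal 9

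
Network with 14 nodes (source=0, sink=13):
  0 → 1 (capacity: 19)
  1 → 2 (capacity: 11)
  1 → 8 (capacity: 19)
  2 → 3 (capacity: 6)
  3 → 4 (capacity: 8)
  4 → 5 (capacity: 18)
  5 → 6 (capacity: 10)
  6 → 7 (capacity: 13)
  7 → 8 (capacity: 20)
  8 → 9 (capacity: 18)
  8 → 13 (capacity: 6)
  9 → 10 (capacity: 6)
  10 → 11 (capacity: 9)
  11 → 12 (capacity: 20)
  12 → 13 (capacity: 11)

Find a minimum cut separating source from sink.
Min cut value = 12, edges: (8,13), (9,10)

Min cut value: 12
Partition: S = [0, 1, 2, 3, 4, 5, 6, 7, 8, 9], T = [10, 11, 12, 13]
Cut edges: (8,13), (9,10)

By max-flow min-cut theorem, max flow = min cut = 12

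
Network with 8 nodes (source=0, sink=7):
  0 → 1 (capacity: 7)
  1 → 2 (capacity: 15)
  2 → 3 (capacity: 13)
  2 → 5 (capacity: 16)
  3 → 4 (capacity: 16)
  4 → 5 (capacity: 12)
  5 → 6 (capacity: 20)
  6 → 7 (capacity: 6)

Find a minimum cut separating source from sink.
Min cut value = 6, edges: (6,7)

Min cut value: 6
Partition: S = [0, 1, 2, 3, 4, 5, 6], T = [7]
Cut edges: (6,7)

By max-flow min-cut theorem, max flow = min cut = 6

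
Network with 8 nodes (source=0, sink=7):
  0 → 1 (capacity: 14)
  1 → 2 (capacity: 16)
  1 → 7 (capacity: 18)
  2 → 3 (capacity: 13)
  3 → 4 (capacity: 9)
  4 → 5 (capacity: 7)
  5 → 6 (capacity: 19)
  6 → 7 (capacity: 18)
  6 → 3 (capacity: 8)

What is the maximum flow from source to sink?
Maximum flow = 14

Max flow: 14

Flow assignment:
  0 → 1: 14/14
  1 → 7: 14/18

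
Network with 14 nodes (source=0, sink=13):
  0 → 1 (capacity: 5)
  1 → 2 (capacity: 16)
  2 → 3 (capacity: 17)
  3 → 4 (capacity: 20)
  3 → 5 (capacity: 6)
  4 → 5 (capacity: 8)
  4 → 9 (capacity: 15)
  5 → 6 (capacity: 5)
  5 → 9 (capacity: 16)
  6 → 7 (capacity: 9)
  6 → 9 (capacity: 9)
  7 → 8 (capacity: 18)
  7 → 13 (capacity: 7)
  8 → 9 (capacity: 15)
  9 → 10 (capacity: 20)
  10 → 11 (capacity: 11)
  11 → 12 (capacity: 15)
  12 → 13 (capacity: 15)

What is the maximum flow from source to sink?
Maximum flow = 5

Max flow: 5

Flow assignment:
  0 → 1: 5/5
  1 → 2: 5/16
  2 → 3: 5/17
  3 → 5: 5/6
  5 → 6: 5/5
  6 → 7: 5/9
  7 → 13: 5/7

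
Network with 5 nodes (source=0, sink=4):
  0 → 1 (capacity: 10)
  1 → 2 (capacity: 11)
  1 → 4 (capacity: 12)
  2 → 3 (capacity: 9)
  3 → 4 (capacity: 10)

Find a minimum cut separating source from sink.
Min cut value = 10, edges: (0,1)

Min cut value: 10
Partition: S = [0], T = [1, 2, 3, 4]
Cut edges: (0,1)

By max-flow min-cut theorem, max flow = min cut = 10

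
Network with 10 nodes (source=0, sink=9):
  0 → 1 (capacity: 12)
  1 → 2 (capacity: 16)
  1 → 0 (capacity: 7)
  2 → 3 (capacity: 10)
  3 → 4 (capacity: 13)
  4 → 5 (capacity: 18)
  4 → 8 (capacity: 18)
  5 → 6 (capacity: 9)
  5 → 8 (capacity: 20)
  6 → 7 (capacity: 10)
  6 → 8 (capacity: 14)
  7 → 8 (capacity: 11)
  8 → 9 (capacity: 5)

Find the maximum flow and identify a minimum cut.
Max flow = 5, Min cut edges: (8,9)

Maximum flow: 5
Minimum cut: (8,9)
Partition: S = [0, 1, 2, 3, 4, 5, 6, 7, 8], T = [9]

Max-flow min-cut theorem verified: both equal 5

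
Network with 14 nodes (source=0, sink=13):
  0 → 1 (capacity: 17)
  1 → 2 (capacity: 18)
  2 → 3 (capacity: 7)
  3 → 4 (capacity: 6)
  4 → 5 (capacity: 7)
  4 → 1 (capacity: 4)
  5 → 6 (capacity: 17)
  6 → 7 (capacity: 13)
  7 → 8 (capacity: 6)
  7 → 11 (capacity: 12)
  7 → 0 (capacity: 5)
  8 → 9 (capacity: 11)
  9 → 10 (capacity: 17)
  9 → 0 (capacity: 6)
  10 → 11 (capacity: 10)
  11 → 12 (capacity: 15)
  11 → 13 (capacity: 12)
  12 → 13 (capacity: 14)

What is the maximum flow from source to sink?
Maximum flow = 6

Max flow: 6

Flow assignment:
  0 → 1: 6/17
  1 → 2: 6/18
  2 → 3: 6/7
  3 → 4: 6/6
  4 → 5: 6/7
  5 → 6: 6/17
  6 → 7: 6/13
  7 → 11: 6/12
  11 → 13: 6/12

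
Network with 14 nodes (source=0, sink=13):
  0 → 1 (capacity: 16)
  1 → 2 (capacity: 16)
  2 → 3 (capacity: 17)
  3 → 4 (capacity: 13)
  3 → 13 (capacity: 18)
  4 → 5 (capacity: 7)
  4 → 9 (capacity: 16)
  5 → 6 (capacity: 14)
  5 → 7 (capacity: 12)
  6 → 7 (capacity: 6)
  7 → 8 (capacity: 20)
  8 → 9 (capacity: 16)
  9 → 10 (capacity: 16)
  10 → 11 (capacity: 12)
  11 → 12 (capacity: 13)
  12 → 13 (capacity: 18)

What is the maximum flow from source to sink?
Maximum flow = 16

Max flow: 16

Flow assignment:
  0 → 1: 16/16
  1 → 2: 16/16
  2 → 3: 16/17
  3 → 13: 16/18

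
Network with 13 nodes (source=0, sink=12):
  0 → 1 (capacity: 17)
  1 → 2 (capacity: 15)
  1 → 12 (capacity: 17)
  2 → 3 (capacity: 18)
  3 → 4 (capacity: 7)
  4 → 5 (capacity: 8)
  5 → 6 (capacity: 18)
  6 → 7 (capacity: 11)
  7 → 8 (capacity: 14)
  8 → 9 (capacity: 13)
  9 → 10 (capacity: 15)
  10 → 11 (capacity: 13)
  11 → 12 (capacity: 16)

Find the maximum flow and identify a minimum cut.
Max flow = 17, Min cut edges: (0,1)

Maximum flow: 17
Minimum cut: (0,1)
Partition: S = [0], T = [1, 2, 3, 4, 5, 6, 7, 8, 9, 10, 11, 12]

Max-flow min-cut theorem verified: both equal 17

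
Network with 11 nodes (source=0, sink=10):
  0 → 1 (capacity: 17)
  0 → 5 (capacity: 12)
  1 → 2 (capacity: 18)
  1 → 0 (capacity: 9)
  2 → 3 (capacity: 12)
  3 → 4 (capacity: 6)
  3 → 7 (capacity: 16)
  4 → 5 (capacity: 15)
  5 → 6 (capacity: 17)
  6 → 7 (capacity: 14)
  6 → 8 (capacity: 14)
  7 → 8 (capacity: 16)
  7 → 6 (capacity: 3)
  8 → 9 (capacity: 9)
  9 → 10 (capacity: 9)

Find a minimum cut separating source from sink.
Min cut value = 9, edges: (9,10)

Min cut value: 9
Partition: S = [0, 1, 2, 3, 4, 5, 6, 7, 8, 9], T = [10]
Cut edges: (9,10)

By max-flow min-cut theorem, max flow = min cut = 9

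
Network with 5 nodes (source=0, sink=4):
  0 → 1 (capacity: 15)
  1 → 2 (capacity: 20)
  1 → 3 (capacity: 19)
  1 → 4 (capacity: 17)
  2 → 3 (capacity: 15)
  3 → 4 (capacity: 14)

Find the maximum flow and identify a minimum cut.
Max flow = 15, Min cut edges: (0,1)

Maximum flow: 15
Minimum cut: (0,1)
Partition: S = [0], T = [1, 2, 3, 4]

Max-flow min-cut theorem verified: both equal 15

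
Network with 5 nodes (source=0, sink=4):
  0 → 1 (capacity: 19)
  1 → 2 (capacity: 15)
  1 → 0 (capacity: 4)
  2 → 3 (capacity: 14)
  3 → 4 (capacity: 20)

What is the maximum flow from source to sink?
Maximum flow = 14

Max flow: 14

Flow assignment:
  0 → 1: 14/19
  1 → 2: 14/15
  2 → 3: 14/14
  3 → 4: 14/20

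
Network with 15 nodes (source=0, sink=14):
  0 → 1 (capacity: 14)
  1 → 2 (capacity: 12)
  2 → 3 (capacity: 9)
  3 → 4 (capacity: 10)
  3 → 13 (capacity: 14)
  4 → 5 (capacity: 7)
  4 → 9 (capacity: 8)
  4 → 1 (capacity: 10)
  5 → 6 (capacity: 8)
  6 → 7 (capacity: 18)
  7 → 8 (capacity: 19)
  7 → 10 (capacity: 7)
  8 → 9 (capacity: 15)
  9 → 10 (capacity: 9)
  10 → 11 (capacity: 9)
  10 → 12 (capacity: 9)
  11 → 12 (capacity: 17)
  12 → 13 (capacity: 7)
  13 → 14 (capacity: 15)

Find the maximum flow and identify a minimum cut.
Max flow = 9, Min cut edges: (2,3)

Maximum flow: 9
Minimum cut: (2,3)
Partition: S = [0, 1, 2], T = [3, 4, 5, 6, 7, 8, 9, 10, 11, 12, 13, 14]

Max-flow min-cut theorem verified: both equal 9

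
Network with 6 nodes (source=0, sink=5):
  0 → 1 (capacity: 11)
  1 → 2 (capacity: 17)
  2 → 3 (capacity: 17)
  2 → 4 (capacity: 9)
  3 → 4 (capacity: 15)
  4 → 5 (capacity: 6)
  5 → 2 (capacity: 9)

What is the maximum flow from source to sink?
Maximum flow = 6

Max flow: 6

Flow assignment:
  0 → 1: 6/11
  1 → 2: 6/17
  2 → 4: 6/9
  4 → 5: 6/6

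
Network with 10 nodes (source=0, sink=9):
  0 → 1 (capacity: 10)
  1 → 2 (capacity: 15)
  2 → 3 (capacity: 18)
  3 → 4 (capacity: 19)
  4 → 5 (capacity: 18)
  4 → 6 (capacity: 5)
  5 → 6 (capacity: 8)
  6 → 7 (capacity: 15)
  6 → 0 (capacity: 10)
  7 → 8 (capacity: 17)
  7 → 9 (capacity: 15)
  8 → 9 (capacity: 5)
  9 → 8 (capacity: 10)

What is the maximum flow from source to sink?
Maximum flow = 10

Max flow: 10

Flow assignment:
  0 → 1: 10/10
  1 → 2: 10/15
  2 → 3: 10/18
  3 → 4: 10/19
  4 → 5: 5/18
  4 → 6: 5/5
  5 → 6: 5/8
  6 → 7: 10/15
  7 → 9: 10/15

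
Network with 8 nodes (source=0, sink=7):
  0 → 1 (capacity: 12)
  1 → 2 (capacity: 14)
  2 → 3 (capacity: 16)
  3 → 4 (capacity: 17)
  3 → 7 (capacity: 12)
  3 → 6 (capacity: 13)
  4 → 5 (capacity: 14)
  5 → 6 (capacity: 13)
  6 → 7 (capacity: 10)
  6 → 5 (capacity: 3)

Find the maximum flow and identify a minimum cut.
Max flow = 12, Min cut edges: (0,1)

Maximum flow: 12
Minimum cut: (0,1)
Partition: S = [0], T = [1, 2, 3, 4, 5, 6, 7]

Max-flow min-cut theorem verified: both equal 12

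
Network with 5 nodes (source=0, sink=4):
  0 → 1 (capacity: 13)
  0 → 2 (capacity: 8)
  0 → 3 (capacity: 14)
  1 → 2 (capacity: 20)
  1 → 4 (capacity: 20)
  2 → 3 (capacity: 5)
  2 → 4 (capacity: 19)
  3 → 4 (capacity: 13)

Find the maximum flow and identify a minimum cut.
Max flow = 34, Min cut edges: (0,1), (0,2), (3,4)

Maximum flow: 34
Minimum cut: (0,1), (0,2), (3,4)
Partition: S = [0, 3], T = [1, 2, 4]

Max-flow min-cut theorem verified: both equal 34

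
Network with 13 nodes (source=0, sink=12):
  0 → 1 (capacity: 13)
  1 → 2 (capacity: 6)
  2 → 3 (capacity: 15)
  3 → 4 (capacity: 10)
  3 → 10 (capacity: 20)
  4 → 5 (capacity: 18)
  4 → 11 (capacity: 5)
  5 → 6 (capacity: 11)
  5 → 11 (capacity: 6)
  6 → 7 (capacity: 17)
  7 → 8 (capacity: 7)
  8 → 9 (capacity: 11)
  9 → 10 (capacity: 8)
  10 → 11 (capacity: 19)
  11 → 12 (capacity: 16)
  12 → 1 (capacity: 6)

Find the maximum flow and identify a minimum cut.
Max flow = 6, Min cut edges: (1,2)

Maximum flow: 6
Minimum cut: (1,2)
Partition: S = [0, 1], T = [2, 3, 4, 5, 6, 7, 8, 9, 10, 11, 12]

Max-flow min-cut theorem verified: both equal 6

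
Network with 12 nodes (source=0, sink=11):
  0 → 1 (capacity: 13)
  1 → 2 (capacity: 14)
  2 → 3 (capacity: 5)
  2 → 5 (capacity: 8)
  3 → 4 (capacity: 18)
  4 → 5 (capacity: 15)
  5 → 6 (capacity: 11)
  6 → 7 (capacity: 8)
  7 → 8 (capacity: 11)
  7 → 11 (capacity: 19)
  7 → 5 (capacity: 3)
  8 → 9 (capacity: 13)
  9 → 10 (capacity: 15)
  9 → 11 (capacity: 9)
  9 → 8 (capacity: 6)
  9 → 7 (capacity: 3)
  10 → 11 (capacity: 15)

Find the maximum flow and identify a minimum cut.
Max flow = 8, Min cut edges: (6,7)

Maximum flow: 8
Minimum cut: (6,7)
Partition: S = [0, 1, 2, 3, 4, 5, 6], T = [7, 8, 9, 10, 11]

Max-flow min-cut theorem verified: both equal 8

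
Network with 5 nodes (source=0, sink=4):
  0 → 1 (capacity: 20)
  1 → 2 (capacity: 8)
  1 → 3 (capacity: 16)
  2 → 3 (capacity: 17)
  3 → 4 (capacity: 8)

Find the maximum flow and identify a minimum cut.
Max flow = 8, Min cut edges: (3,4)

Maximum flow: 8
Minimum cut: (3,4)
Partition: S = [0, 1, 2, 3], T = [4]

Max-flow min-cut theorem verified: both equal 8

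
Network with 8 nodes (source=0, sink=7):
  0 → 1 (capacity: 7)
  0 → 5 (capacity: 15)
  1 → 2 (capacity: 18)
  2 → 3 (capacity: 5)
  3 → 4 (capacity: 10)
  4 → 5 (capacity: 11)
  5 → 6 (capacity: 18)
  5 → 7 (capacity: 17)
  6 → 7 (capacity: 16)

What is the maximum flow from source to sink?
Maximum flow = 20

Max flow: 20

Flow assignment:
  0 → 1: 5/7
  0 → 5: 15/15
  1 → 2: 5/18
  2 → 3: 5/5
  3 → 4: 5/10
  4 → 5: 5/11
  5 → 6: 3/18
  5 → 7: 17/17
  6 → 7: 3/16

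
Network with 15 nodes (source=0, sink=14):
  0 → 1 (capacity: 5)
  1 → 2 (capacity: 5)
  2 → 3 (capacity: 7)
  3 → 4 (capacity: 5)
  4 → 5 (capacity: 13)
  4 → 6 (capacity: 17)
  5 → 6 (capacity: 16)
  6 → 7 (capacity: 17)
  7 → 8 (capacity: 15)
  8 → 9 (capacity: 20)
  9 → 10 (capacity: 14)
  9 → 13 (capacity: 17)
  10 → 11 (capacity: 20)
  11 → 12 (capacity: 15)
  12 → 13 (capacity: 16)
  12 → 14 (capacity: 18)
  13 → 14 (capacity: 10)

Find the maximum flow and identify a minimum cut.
Max flow = 5, Min cut edges: (3,4)

Maximum flow: 5
Minimum cut: (3,4)
Partition: S = [0, 1, 2, 3], T = [4, 5, 6, 7, 8, 9, 10, 11, 12, 13, 14]

Max-flow min-cut theorem verified: both equal 5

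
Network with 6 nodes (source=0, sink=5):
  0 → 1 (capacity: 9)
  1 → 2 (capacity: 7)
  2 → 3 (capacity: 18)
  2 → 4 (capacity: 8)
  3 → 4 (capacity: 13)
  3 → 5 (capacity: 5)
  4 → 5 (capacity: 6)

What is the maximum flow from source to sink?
Maximum flow = 7

Max flow: 7

Flow assignment:
  0 → 1: 7/9
  1 → 2: 7/7
  2 → 3: 7/18
  3 → 4: 2/13
  3 → 5: 5/5
  4 → 5: 2/6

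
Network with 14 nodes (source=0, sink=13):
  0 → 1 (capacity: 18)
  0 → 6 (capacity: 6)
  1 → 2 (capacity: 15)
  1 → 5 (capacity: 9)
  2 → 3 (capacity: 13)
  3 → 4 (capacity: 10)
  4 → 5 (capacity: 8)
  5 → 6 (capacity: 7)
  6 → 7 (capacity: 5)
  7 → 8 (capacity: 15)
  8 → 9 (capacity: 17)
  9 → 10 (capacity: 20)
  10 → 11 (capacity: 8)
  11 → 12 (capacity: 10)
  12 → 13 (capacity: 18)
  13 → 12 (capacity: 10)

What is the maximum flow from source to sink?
Maximum flow = 5

Max flow: 5

Flow assignment:
  0 → 1: 5/18
  1 → 2: 5/15
  2 → 3: 5/13
  3 → 4: 5/10
  4 → 5: 5/8
  5 → 6: 5/7
  6 → 7: 5/5
  7 → 8: 5/15
  8 → 9: 5/17
  9 → 10: 5/20
  10 → 11: 5/8
  11 → 12: 5/10
  12 → 13: 5/18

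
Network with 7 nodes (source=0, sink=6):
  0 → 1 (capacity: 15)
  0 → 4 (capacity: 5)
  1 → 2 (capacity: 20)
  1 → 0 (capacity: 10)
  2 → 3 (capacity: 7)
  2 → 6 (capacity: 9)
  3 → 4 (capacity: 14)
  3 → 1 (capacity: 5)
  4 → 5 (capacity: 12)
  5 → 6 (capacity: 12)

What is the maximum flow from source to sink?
Maximum flow = 20

Max flow: 20

Flow assignment:
  0 → 1: 15/15
  0 → 4: 5/5
  1 → 2: 15/20
  2 → 3: 6/7
  2 → 6: 9/9
  3 → 4: 6/14
  4 → 5: 11/12
  5 → 6: 11/12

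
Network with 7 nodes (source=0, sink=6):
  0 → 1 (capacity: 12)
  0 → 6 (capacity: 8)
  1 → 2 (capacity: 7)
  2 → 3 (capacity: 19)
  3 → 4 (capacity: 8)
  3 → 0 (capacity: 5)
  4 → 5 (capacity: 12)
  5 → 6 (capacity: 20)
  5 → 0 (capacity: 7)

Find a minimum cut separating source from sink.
Min cut value = 15, edges: (0,6), (1,2)

Min cut value: 15
Partition: S = [0, 1], T = [2, 3, 4, 5, 6]
Cut edges: (0,6), (1,2)

By max-flow min-cut theorem, max flow = min cut = 15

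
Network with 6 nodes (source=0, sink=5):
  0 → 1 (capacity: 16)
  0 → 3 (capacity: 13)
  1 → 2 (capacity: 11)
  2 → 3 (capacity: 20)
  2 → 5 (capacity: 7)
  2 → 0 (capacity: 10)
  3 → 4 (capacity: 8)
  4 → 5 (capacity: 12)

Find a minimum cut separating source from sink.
Min cut value = 15, edges: (2,5), (3,4)

Min cut value: 15
Partition: S = [0, 1, 2, 3], T = [4, 5]
Cut edges: (2,5), (3,4)

By max-flow min-cut theorem, max flow = min cut = 15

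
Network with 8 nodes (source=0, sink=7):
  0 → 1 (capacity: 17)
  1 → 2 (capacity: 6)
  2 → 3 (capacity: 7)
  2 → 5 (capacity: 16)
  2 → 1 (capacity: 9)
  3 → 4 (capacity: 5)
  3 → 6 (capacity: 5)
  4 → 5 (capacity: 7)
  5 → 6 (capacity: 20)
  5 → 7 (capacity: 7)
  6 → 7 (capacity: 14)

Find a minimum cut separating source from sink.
Min cut value = 6, edges: (1,2)

Min cut value: 6
Partition: S = [0, 1], T = [2, 3, 4, 5, 6, 7]
Cut edges: (1,2)

By max-flow min-cut theorem, max flow = min cut = 6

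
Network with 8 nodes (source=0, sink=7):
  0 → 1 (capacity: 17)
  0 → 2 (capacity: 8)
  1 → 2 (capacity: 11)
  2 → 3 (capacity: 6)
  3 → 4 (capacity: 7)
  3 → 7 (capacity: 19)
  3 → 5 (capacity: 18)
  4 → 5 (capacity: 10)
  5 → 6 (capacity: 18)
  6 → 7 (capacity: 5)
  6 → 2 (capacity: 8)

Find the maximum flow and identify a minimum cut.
Max flow = 6, Min cut edges: (2,3)

Maximum flow: 6
Minimum cut: (2,3)
Partition: S = [0, 1, 2], T = [3, 4, 5, 6, 7]

Max-flow min-cut theorem verified: both equal 6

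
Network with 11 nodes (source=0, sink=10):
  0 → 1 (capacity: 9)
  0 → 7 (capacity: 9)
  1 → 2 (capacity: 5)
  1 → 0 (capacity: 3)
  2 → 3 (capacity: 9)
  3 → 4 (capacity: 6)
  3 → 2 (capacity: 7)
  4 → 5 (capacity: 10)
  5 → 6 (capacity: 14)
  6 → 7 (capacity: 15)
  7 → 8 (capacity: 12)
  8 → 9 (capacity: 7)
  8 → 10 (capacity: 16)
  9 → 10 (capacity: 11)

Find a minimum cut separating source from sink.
Min cut value = 12, edges: (7,8)

Min cut value: 12
Partition: S = [0, 1, 2, 3, 4, 5, 6, 7], T = [8, 9, 10]
Cut edges: (7,8)

By max-flow min-cut theorem, max flow = min cut = 12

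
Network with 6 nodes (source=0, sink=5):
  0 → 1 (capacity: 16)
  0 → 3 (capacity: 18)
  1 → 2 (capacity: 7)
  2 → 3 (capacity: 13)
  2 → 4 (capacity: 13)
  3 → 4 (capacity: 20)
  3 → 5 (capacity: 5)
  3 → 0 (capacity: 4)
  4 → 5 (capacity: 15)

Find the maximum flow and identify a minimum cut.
Max flow = 20, Min cut edges: (3,5), (4,5)

Maximum flow: 20
Minimum cut: (3,5), (4,5)
Partition: S = [0, 1, 2, 3, 4], T = [5]

Max-flow min-cut theorem verified: both equal 20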